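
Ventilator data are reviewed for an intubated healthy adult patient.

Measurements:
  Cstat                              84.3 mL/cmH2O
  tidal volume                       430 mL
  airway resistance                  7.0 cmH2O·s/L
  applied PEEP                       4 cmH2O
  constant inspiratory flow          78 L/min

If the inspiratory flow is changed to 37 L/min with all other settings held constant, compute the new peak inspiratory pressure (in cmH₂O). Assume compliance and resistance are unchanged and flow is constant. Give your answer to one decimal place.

13.4

Flow: 78 L/min ÷ 60 = 1.3 L/s.
New flow: 37 L/min ÷ 60 = 0.6167 L/s.
PIP = Vt/C + R·V̇ + PEEP (constant-flow equation of motion).
Only the resistive term changes: ΔPIP = R × ΔV̇ = 7.0 × (0.6167 − 1.3) = 7.0 × -0.6833 = -4.783 cmH2O.
Original PIP = 430/84.3 + 7.0×1.3 + 4 = 18.201 cmH2O; new PIP = 18.201 + (-4.783) = 13.418 cmH2O.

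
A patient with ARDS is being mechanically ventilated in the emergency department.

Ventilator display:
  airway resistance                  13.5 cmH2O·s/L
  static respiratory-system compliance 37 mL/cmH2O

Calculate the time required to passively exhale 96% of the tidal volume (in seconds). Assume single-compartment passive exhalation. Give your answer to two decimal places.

τ = R × C = 13.5 × 37 mL/cmH2O = 13.5 × 0.037 L/cmH2O = 0.4995 s.
Exhaled fraction f = 1 − e^(−t/τ) → t = −τ·ln(1 − f) = −0.4995·ln(0.04) = 1.608 s.

1.61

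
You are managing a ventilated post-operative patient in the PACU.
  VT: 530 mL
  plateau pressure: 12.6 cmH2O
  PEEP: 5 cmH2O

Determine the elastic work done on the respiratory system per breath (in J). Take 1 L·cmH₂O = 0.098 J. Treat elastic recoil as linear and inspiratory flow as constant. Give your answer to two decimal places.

Elastic work ≈ ½ × (Pplat − PEEP) × Vt = 0.5 × (12.6 − 5) × 0.530 L = 0.5 × 7.6 × 0.530 = 2.014 L·cmH2O.
× 0.098 J/(L·cmH2O) → 0.1974 J.

0.20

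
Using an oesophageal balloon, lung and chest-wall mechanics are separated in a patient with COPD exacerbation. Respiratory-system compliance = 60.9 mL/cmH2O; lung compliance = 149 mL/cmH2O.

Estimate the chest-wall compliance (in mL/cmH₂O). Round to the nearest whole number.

1/Ccw = 1/Crs − 1/CL.
1/Ccw = 1/60.9 − 1/149 = 0.009709.
Ccw = 103.0 mL/cmH2O.

103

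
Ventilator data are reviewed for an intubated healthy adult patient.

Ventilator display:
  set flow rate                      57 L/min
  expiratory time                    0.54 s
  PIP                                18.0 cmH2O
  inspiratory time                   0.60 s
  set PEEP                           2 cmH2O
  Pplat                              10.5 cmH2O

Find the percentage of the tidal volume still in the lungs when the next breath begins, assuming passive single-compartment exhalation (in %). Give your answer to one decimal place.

36.1

Flow: 57 L/min ÷ 60 = 0.95 L/s.
Vt = flow × Ti = 0.95 L/s × 0.60 s × 1000 mL/L = 570.0 mL.
R = (PIP − Pplat)/V̇ = (18.0 − 10.5) / 0.95 = 7.5/0.95 = 7.895 cmH2O·s/L.
C = Vt/(Pplat − PEEP) = 570.0 / (10.5 − 2) = 570.0/8.5 = 67.059 mL/cmH2O.
τ = R × C = 7.895 × 0.06706 L/cmH2O = 0.5294 s.
Fraction remaining at end-expiration = e^(−Te/τ) = e^(−0.54/0.5294) = 0.3606 → 36.06%.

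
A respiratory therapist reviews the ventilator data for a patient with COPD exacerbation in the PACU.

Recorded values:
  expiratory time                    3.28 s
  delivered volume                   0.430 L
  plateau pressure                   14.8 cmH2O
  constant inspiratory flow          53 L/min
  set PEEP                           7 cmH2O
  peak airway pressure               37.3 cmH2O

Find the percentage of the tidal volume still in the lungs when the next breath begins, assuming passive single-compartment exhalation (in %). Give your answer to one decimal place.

Flow: 53 L/min ÷ 60 = 0.8833 L/s.
R = (PIP − Pplat)/V̇ = (37.3 − 14.8) / 0.8833 = 22.5/0.8833 = 25.473 cmH2O·s/L.
C = Vt/(Pplat − PEEP) = 430.0 / (14.8 − 7) = 430.0/7.8 = 55.128 mL/cmH2O.
τ = R × C = 25.473 × 0.05513 L/cmH2O = 1.404 s.
Fraction remaining at end-expiration = e^(−Te/τ) = e^(−3.28/1.404) = 0.0967 → 9.67%.

9.7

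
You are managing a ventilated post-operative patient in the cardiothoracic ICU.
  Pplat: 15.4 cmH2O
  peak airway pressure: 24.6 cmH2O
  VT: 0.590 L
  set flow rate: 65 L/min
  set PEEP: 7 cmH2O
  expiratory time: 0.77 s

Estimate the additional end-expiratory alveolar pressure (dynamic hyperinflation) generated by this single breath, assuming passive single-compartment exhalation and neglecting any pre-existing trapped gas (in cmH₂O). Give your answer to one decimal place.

Flow: 65 L/min ÷ 60 = 1.0833 L/s.
R = (PIP − Pplat)/V̇ = (24.6 − 15.4) / 1.0833 = 9.2/1.0833 = 8.493 cmH2O·s/L.
C = Vt/(Pplat − PEEP) = 590.0 / (15.4 − 7) = 590.0/8.4 = 70.238 mL/cmH2O.
τ = R × C = 8.493 × 0.07024 L/cmH2O = 0.5965 s.
Fraction remaining = e^(−Te/τ) = e^(−0.77/0.5965) = 0.275; trapped volume = 590.0 × 0.275 = 162.25 mL.
Additional alveolar pressure from trapping ≈ V_trapped / C = 162.25 / 70.238 = 2.31 cmH2O.

2.3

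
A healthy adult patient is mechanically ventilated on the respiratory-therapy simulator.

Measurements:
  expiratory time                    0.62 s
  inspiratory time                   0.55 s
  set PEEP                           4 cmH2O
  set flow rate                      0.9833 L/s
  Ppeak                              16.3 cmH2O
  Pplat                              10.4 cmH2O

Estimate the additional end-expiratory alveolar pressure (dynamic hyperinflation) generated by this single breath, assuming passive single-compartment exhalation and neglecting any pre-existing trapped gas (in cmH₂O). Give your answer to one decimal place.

Vt = flow × Ti = 0.9833 L/s × 0.55 s × 1000 mL/L = 540.82 mL.
R = (PIP − Pplat)/V̇ = (16.3 − 10.4) / 0.9833 = 5.9/0.9833 = 6.0 cmH2O·s/L.
C = Vt/(Pplat − PEEP) = 540.82 / (10.4 − 4) = 540.82/6.4 = 84.503 mL/cmH2O.
τ = R × C = 6.0 × 0.0845 L/cmH2O = 0.507 s.
Fraction remaining = e^(−Te/τ) = e^(−0.62/0.507) = 0.2944; trapped volume = 540.82 × 0.2944 = 159.22 mL.
Additional alveolar pressure from trapping ≈ V_trapped / C = 159.22 / 84.503 = 1.884 cmH2O.

1.9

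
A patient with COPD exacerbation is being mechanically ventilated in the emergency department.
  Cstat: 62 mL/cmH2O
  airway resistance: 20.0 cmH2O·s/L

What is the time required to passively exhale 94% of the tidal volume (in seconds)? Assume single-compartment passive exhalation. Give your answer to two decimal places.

τ = R × C = 20.0 × 62 mL/cmH2O = 20.0 × 0.062 L/cmH2O = 1.24 s.
Exhaled fraction f = 1 − e^(−t/τ) → t = −τ·ln(1 − f) = −1.24·ln(0.06) = 3.489 s.

3.49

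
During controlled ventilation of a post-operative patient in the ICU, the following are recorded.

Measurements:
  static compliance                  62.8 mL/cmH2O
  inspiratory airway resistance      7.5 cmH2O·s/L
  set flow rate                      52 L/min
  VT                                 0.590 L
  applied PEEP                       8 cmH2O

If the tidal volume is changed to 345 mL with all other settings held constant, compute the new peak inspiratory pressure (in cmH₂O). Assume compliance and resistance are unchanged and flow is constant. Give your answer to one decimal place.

20.0

Flow: 52 L/min ÷ 60 = 0.8667 L/s.
PIP = Vt/C + R·V̇ + PEEP (constant-flow equation of motion).
Only the elastic term changes: ΔPIP = ΔVt / C = (345 − 590) / 62.8 = -3.901 cmH2O.
Original PIP = 590/62.8 + 7.5×0.8667 + 8 = 23.895 cmH2O; new PIP = 23.895 + (-3.901) = 19.994 cmH2O.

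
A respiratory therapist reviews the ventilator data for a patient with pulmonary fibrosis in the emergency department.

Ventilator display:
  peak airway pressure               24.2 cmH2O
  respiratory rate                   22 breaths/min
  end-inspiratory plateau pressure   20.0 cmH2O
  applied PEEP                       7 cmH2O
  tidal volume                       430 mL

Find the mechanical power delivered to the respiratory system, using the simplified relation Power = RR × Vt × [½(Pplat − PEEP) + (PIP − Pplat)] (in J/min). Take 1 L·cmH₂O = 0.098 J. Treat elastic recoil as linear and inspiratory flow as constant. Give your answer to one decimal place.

Per-breath work = Vt × [½(Pplat−PEEP) + (PIP−Pplat)] = 0.430 × [0.5×13.0 + 4.2] = 0.430 × 10.7 = 4.601 L·cmH2O.
Power = 22 × 4.601 = 101.22 L·cmH2O/min.
× 0.098 J/(L·cmH2O) → 9.92 J/min.

9.9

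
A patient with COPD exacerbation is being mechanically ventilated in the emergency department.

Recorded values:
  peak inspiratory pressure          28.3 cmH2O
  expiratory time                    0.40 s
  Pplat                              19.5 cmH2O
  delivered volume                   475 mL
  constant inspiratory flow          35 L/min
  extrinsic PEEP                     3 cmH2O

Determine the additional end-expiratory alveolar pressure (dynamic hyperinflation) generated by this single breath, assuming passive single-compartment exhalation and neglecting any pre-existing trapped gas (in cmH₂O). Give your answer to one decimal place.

Flow: 35 L/min ÷ 60 = 0.5833 L/s.
R = (PIP − Pplat)/V̇ = (28.3 − 19.5) / 0.5833 = 8.8/0.5833 = 15.087 cmH2O·s/L.
C = Vt/(Pplat − PEEP) = 475.0 / (19.5 − 3) = 475.0/16.5 = 28.788 mL/cmH2O.
τ = R × C = 15.087 × 0.02879 L/cmH2O = 0.4344 s.
Fraction remaining = e^(−Te/τ) = e^(−0.40/0.4344) = 0.3982; trapped volume = 475.0 × 0.3982 = 189.15 mL.
Additional alveolar pressure from trapping ≈ V_trapped / C = 189.15 / 28.788 = 6.57 cmH2O.

6.6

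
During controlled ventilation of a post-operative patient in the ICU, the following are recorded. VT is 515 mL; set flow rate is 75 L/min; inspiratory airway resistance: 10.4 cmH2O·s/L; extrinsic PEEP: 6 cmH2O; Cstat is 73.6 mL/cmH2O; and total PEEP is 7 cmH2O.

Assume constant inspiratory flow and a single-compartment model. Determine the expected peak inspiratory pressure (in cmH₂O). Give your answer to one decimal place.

Flow: 75 L/min ÷ 60 = 1.25 L/s.
Total PEEP = 7 cmH2O (set 6 + intrinsic 1); this is the baseline alveolar pressure.
Equation of motion (constant flow): PIP = Vt/C + R·V̇ + PEEP.
PIP = 515/73.6 + 10.4×1.25 + 7 = 6.997 + 13.0 + 7 = 26.997 cmH2O.

27.0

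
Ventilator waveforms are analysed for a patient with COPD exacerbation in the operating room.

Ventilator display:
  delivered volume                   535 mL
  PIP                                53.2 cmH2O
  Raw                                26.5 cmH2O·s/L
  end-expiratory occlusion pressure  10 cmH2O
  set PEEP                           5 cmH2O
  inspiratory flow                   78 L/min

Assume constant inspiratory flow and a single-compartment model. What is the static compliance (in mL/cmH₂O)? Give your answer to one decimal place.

61.1

Flow: 78 L/min ÷ 60 = 1.3 L/s.
Total PEEP = 10 cmH2O (set 5 + intrinsic 5); this is the baseline alveolar pressure.
Equation of motion (constant flow): PIP = Vt/C + R·V̇ + PEEP.
Vt/C = PIP − R·V̇ − PEEP = 53.2 − 26.5×1.3 − 10 = 53.2 − 34.45 − 10 = 8.75 cmH2O.
C = Vt / 8.75 = 535 / 8.75 = 61.143 mL/cmH2O.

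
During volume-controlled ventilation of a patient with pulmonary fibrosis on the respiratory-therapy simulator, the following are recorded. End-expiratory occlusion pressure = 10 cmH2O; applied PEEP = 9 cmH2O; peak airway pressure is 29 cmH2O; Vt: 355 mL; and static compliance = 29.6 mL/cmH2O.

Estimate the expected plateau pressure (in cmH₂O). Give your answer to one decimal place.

22.0

End-expiratory occlusion gives total PEEP = 10 cmH2O (intrinsic PEEP = 10 − 9 = 1). Use total PEEP for the elastic gradient.
Pplat = PEEPtotal + Vt / Cstat = 10 + 355 / 29.6 = 10 + 11.993 = 21.993 cmH2O.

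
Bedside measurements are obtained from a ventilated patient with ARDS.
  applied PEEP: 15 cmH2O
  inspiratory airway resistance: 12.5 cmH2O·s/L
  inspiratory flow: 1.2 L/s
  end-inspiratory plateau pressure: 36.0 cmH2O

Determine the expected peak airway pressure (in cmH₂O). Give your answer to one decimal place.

51.0

PIP = Pplat + Raw × flow = 36.0 + 12.5 × 1.2 = 36.0 + 15.0 = 51.0 cmH2O.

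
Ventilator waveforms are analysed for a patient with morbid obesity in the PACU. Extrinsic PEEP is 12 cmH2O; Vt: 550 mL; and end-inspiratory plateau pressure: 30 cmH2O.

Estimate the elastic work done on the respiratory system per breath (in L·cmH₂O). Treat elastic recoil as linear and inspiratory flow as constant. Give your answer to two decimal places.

Elastic work ≈ ½ × (Pplat − PEEP) × Vt = 0.5 × (30 − 12) × 0.550 L = 0.5 × 18.0 × 0.550 = 4.95 L·cmH2O.

4.95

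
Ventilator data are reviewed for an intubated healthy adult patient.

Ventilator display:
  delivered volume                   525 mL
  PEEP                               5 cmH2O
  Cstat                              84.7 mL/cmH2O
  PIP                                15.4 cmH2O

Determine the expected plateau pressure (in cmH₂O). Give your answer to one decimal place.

Pplat = PEEP + Vt / Cstat = 5 + 525 / 84.7 = 5 + 6.198 = 11.198 cmH2O.

11.2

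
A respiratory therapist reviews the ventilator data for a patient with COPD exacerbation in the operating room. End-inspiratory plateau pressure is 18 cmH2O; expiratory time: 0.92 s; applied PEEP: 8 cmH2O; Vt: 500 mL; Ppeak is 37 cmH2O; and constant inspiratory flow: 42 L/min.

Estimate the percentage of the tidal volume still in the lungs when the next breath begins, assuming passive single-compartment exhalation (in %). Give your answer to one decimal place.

Flow: 42 L/min ÷ 60 = 0.7 L/s.
R = (PIP − Pplat)/V̇ = (37 − 18) / 0.7 = 19.0/0.7 = 27.143 cmH2O·s/L.
C = Vt/(Pplat − PEEP) = 500.0 / (18 − 8) = 500.0/10.0 = 50.0 mL/cmH2O.
τ = R × C = 27.143 × 0.05 L/cmH2O = 1.357 s.
Fraction remaining at end-expiration = e^(−Te/τ) = e^(−0.92/1.357) = 0.5076 → 50.76%.

50.8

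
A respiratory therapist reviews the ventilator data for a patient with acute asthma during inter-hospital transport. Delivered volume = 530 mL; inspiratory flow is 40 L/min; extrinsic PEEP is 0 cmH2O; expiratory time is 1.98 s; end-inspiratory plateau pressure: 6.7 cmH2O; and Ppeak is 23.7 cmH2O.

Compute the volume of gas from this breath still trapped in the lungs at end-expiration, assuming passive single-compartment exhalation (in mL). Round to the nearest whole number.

199

Flow: 40 L/min ÷ 60 = 0.6667 L/s.
R = (PIP − Pplat)/V̇ = (23.7 − 6.7) / 0.6667 = 17.0/0.6667 = 25.499 cmH2O·s/L.
C = Vt/(Pplat − PEEP) = 530.0 / (6.7 − 0) = 530.0/6.7 = 79.104 mL/cmH2O.
τ = R × C = 25.499 × 0.0791 L/cmH2O = 2.017 s.
Fraction remaining = e^(−Te/τ) = e^(−1.98/2.017) = 0.3747.
Trapped volume = 530.0 × 0.3747 = 198.59 mL.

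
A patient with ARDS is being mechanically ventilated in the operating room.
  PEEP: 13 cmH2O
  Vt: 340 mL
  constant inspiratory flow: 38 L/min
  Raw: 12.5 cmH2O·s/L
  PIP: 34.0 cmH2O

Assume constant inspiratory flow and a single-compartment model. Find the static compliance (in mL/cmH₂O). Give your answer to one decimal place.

26.0

Flow: 38 L/min ÷ 60 = 0.6333 L/s.
Equation of motion (constant flow): PIP = Vt/C + R·V̇ + PEEP.
Vt/C = PIP − R·V̇ − PEEP = 34.0 − 12.5×0.6333 − 13 = 34.0 − 7.916 − 13 = 13.084 cmH2O.
C = Vt / 13.084 = 340 / 13.084 = 25.986 mL/cmH2O.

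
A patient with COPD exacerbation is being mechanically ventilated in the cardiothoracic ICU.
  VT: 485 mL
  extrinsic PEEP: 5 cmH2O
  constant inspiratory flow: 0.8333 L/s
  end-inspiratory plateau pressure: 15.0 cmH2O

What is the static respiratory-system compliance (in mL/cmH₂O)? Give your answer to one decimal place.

48.5

Cstat = Vt / (Pplat − PEEP) = 485 / (15.0 − 5) = 485 / 10.0 = 48.5 mL/cmH2O.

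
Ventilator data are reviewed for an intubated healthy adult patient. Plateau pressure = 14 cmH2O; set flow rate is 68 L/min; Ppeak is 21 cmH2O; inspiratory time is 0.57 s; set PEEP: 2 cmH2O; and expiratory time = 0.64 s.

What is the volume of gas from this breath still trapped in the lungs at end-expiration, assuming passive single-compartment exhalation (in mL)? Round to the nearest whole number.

Flow: 68 L/min ÷ 60 = 1.1333 L/s.
Vt = flow × Ti = 1.1333 L/s × 0.57 s × 1000 mL/L = 645.98 mL.
R = (PIP − Pplat)/V̇ = (21 − 14) / 1.1333 = 7.0/1.1333 = 6.177 cmH2O·s/L.
C = Vt/(Pplat − PEEP) = 645.98 / (14 − 2) = 645.98/12.0 = 53.832 mL/cmH2O.
τ = R × C = 6.177 × 0.05383 L/cmH2O = 0.3325 s.
Fraction remaining = e^(−Te/τ) = e^(−0.64/0.3325) = 0.1459.
Trapped volume = 645.98 × 0.1459 = 94.248 mL.

94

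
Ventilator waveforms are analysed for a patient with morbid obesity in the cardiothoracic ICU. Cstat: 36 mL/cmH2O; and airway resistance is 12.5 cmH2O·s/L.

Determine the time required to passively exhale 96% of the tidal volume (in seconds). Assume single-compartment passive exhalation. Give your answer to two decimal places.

1.45

τ = R × C = 12.5 × 36 mL/cmH2O = 12.5 × 0.036 L/cmH2O = 0.45 s.
Exhaled fraction f = 1 − e^(−t/τ) → t = −τ·ln(1 − f) = −0.45·ln(0.04) = 1.448 s.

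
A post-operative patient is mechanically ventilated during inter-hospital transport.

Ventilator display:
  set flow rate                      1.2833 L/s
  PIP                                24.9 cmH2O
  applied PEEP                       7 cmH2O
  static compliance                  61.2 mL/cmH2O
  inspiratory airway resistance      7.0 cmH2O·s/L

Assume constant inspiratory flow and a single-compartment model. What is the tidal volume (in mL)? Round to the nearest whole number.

546

Equation of motion (constant flow): PIP = Vt/C + R·V̇ + PEEP.
Vt/C = PIP − R·V̇ − PEEP = 24.9 − 8.983 − 7 = 8.917 cmH2O.
Vt = C × 8.917 = 61.2 × 8.917 = 545.72 mL.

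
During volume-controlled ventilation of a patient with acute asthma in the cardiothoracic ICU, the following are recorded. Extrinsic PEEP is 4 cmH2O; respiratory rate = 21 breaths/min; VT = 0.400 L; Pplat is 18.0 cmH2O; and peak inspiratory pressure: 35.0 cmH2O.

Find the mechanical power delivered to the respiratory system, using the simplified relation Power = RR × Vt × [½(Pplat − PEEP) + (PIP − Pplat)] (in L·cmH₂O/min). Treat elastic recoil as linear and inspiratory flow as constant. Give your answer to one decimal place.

201.6

Per-breath work = Vt × [½(Pplat−PEEP) + (PIP−Pplat)] = 0.400 × [0.5×14.0 + 17.0] = 0.400 × 24.0 = 9.6 L·cmH2O.
Power = 21 × 9.6 = 201.6 L·cmH2O/min.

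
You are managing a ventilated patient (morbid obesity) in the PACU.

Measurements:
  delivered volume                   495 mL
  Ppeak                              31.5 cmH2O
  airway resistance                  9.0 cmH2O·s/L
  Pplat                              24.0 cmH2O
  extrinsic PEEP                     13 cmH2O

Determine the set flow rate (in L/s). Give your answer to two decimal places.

0.83

flow = (PIP − Pplat) / Raw = 7.5 / 9.0 = 0.8333 L/s.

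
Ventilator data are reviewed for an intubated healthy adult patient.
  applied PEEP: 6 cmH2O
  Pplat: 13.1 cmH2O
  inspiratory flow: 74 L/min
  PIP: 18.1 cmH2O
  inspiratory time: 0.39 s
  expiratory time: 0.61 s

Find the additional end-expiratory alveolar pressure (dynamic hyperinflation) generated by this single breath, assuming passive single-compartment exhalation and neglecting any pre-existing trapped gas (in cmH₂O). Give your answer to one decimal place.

0.8

Flow: 74 L/min ÷ 60 = 1.2333 L/s.
Vt = flow × Ti = 1.2333 L/s × 0.39 s × 1000 mL/L = 480.99 mL.
R = (PIP − Pplat)/V̇ = (18.1 − 13.1) / 1.2333 = 5.0/1.2333 = 4.054 cmH2O·s/L.
C = Vt/(Pplat − PEEP) = 480.99 / (13.1 − 6) = 480.99/7.1 = 67.745 mL/cmH2O.
τ = R × C = 4.054 × 0.06775 L/cmH2O = 0.2747 s.
Fraction remaining = e^(−Te/τ) = e^(−0.61/0.2747) = 0.1085; trapped volume = 480.99 × 0.1085 = 52.187 mL.
Additional alveolar pressure from trapping ≈ V_trapped / C = 52.187 / 67.745 = 0.7703 cmH2O.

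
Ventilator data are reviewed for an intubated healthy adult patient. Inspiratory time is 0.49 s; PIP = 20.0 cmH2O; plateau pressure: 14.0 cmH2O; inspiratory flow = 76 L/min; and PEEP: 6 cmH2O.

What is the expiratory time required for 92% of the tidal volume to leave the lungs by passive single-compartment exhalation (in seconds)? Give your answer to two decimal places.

0.93

Flow: 76 L/min ÷ 60 = 1.2667 L/s.
Vt = flow × Ti = 1.2667 L/s × 0.49 s × 1000 mL/L = 620.68 mL.
R = (PIP − Pplat)/V̇ = (20.0 − 14.0) / 1.2667 = 6.0/1.2667 = 4.737 cmH2O·s/L.
C = Vt/(Pplat − PEEP) = 620.68 / (14.0 − 6) = 620.68/8.0 = 77.585 mL/cmH2O.
τ = R × C = 4.737 × 0.07759 L/cmH2O = 0.3675 s.
t = −τ·ln(1 − 0.92) = −0.3675·ln(0.08) = 0.9282 s.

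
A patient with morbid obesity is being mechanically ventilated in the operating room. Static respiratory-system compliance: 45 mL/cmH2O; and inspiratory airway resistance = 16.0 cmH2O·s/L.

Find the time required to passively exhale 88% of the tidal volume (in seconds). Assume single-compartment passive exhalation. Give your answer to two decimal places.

1.53

τ = R × C = 16.0 × 45 mL/cmH2O = 16.0 × 0.045 L/cmH2O = 0.72 s.
Exhaled fraction f = 1 − e^(−t/τ) → t = −τ·ln(1 − f) = −0.72·ln(0.12) = 1.527 s.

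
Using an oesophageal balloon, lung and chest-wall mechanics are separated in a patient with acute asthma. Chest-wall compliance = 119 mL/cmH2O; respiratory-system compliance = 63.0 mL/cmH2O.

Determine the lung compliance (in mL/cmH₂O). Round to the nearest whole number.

134

1/CL = 1/Crs − 1/Ccw.
1/CL = 1/63.0 − 1/119 = 0.00747.
CL = 133.87 mL/cmH2O.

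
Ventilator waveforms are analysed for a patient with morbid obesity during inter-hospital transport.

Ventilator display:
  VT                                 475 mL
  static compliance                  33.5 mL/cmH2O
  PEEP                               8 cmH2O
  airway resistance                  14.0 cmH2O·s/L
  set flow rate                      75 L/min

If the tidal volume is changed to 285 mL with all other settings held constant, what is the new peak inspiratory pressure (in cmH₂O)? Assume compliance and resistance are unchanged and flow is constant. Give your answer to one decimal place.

34.0

Flow: 75 L/min ÷ 60 = 1.25 L/s.
PIP = Vt/C + R·V̇ + PEEP (constant-flow equation of motion).
Only the elastic term changes: ΔPIP = ΔVt / C = (285 − 475) / 33.5 = -5.672 cmH2O.
Original PIP = 475/33.5 + 14.0×1.25 + 8 = 39.679 cmH2O; new PIP = 39.679 + (-5.672) = 34.007 cmH2O.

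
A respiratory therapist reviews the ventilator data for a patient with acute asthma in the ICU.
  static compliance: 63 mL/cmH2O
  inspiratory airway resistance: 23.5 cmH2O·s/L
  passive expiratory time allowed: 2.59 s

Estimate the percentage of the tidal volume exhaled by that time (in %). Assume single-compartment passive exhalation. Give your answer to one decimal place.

82.6

τ = R × C = 23.5 × 63 mL/cmH2O = 23.5 × 0.063 L/cmH2O = 1.481 s.
Passive exhalation: V(t)/V₀ = e^(−t/τ) = e^(−2.59/1.481) = 0.174.
Fraction exhaled = 1 − 0.174 = 0.826 → 82.6%.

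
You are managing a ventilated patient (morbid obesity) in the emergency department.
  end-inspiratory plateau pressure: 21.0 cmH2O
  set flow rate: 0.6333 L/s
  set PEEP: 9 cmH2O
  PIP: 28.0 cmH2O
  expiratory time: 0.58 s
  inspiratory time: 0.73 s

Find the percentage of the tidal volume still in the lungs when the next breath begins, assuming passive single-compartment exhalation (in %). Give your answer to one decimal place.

25.6

Vt = flow × Ti = 0.6333 L/s × 0.73 s × 1000 mL/L = 462.31 mL.
R = (PIP − Pplat)/V̇ = (28.0 − 21.0) / 0.6333 = 7.0/0.6333 = 11.053 cmH2O·s/L.
C = Vt/(Pplat − PEEP) = 462.31 / (21.0 − 9) = 462.31/12.0 = 38.526 mL/cmH2O.
τ = R × C = 11.053 × 0.03853 L/cmH2O = 0.4259 s.
Fraction remaining at end-expiration = e^(−Te/τ) = e^(−0.58/0.4259) = 0.2562 → 25.62%.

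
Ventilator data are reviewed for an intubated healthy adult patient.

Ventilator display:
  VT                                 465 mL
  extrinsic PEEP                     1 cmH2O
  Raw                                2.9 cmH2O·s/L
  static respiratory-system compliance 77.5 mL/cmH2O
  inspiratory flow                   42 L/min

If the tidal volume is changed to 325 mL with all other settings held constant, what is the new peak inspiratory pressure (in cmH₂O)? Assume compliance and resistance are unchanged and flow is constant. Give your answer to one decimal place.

Flow: 42 L/min ÷ 60 = 0.7 L/s.
PIP = Vt/C + R·V̇ + PEEP (constant-flow equation of motion).
Only the elastic term changes: ΔPIP = ΔVt / C = (325 − 465) / 77.5 = -1.806 cmH2O.
Original PIP = 465/77.5 + 2.9×0.7 + 1 = 9.03 cmH2O; new PIP = 9.03 + (-1.806) = 7.224 cmH2O.

7.2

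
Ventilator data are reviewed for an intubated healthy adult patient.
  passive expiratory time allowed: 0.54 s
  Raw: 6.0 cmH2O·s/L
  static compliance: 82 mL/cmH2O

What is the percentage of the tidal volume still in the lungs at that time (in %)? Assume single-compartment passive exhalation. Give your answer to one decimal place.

33.4

τ = R × C = 6.0 × 82 mL/cmH2O = 6.0 × 0.082 L/cmH2O = 0.492 s.
Passive exhalation: V(t)/V₀ = e^(−t/τ) = e^(−0.54/0.492) = 0.3337.
Fraction remaining = 0.3337 → 33.37%.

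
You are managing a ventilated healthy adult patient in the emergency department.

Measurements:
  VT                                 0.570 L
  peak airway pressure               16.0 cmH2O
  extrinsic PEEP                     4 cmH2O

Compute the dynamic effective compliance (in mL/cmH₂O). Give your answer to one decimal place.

Dynamic compliance = Vt / (PIP − PEEP) = 570 / (16.0 − 4) = 570 / 12.0 = 47.5 mL/cmH2O.

47.5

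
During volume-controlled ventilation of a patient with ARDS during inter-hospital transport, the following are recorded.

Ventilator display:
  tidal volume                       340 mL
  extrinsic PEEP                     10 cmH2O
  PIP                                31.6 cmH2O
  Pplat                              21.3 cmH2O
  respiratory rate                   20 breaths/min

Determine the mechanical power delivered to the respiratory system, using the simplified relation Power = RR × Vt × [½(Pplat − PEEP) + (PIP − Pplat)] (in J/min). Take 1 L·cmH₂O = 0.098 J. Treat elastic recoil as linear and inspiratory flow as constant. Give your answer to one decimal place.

10.6

Per-breath work = Vt × [½(Pplat−PEEP) + (PIP−Pplat)] = 0.340 × [0.5×11.3 + 10.3] = 0.340 × 15.95 = 5.423 L·cmH2O.
Power = 20 × 5.423 = 108.46 L·cmH2O/min.
× 0.098 J/(L·cmH2O) → 10.629 J/min.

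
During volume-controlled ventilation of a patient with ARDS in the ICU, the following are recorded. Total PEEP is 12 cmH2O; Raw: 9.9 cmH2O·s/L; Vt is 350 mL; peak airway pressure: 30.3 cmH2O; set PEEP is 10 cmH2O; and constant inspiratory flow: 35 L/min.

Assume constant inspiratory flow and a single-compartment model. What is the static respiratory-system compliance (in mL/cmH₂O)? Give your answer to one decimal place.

Flow: 35 L/min ÷ 60 = 0.5833 L/s.
Total PEEP = 12 cmH2O (set 10 + intrinsic 2); this is the baseline alveolar pressure.
Equation of motion (constant flow): PIP = Vt/C + R·V̇ + PEEP.
Vt/C = PIP − R·V̇ − PEEP = 30.3 − 9.9×0.5833 − 12 = 30.3 − 5.775 − 12 = 12.525 cmH2O.
C = Vt / 12.525 = 350 / 12.525 = 27.944 mL/cmH2O.

27.9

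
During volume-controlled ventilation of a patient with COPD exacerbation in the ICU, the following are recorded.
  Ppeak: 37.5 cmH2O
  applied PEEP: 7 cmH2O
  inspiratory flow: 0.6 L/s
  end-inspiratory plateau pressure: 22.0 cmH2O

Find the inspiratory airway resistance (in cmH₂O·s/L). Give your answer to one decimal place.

Raw = (PIP − Pplat) / flow = (37.5 − 22.0) / 0.6 = 15.5 / 0.6 = 25.833 cmH2O·s/L.

25.8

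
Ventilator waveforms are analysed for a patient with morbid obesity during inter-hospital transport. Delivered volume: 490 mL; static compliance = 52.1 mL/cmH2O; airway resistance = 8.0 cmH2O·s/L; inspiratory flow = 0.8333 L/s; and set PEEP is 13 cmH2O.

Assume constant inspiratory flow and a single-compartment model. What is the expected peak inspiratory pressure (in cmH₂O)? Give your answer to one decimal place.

Equation of motion (constant flow): PIP = Vt/C + R·V̇ + PEEP.
PIP = 490/52.1 + 8.0×0.8333 + 13 = 9.405 + 6.666 + 13 = 29.071 cmH2O.

29.1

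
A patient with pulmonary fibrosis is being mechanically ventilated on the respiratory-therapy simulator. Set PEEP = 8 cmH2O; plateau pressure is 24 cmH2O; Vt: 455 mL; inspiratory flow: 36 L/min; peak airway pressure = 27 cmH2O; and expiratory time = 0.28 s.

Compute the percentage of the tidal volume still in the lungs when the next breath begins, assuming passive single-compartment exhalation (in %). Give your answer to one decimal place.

14.0

Flow: 36 L/min ÷ 60 = 0.6 L/s.
R = (PIP − Pplat)/V̇ = (27 − 24) / 0.6 = 3.0/0.6 = 5.0 cmH2O·s/L.
C = Vt/(Pplat − PEEP) = 455.0 / (24 − 8) = 455.0/16.0 = 28.438 mL/cmH2O.
τ = R × C = 5.0 × 0.02844 L/cmH2O = 0.1422 s.
Fraction remaining at end-expiration = e^(−Te/τ) = e^(−0.28/0.1422) = 0.1396 → 13.96%.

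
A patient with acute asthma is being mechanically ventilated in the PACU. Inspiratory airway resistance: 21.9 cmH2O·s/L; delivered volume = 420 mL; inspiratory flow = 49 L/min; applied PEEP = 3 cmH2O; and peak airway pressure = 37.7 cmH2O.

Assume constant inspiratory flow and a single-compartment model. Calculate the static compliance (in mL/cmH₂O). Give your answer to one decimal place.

Flow: 49 L/min ÷ 60 = 0.8167 L/s.
Equation of motion (constant flow): PIP = Vt/C + R·V̇ + PEEP.
Vt/C = PIP − R·V̇ − PEEP = 37.7 − 21.9×0.8167 − 3 = 37.7 − 17.886 − 3 = 16.814 cmH2O.
C = Vt / 16.814 = 420 / 16.814 = 24.979 mL/cmH2O.

25.0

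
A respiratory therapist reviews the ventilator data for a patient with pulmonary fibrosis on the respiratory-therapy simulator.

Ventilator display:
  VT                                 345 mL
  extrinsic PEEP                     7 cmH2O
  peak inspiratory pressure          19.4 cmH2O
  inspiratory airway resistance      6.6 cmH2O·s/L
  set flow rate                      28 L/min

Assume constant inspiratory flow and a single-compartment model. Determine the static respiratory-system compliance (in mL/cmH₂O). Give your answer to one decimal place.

37.0

Flow: 28 L/min ÷ 60 = 0.4667 L/s.
Equation of motion (constant flow): PIP = Vt/C + R·V̇ + PEEP.
Vt/C = PIP − R·V̇ − PEEP = 19.4 − 6.6×0.4667 − 7 = 19.4 − 3.08 − 7 = 9.32 cmH2O.
C = Vt / 9.32 = 345 / 9.32 = 37.017 mL/cmH2O.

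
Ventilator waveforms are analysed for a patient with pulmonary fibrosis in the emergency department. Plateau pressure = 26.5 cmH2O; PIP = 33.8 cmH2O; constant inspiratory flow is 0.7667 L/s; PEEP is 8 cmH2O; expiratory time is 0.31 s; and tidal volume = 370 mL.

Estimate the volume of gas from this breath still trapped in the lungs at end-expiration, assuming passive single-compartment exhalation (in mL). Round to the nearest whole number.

R = (PIP − Pplat)/V̇ = (33.8 − 26.5) / 0.7667 = 7.3/0.7667 = 9.521 cmH2O·s/L.
C = Vt/(Pplat − PEEP) = 370.0 / (26.5 − 8) = 370.0/18.5 = 20.0 mL/cmH2O.
τ = R × C = 9.521 × 0.02 L/cmH2O = 0.1904 s.
Fraction remaining = e^(−Te/τ) = e^(−0.31/0.1904) = 0.1963.
Trapped volume = 370.0 × 0.1963 = 72.631 mL.

73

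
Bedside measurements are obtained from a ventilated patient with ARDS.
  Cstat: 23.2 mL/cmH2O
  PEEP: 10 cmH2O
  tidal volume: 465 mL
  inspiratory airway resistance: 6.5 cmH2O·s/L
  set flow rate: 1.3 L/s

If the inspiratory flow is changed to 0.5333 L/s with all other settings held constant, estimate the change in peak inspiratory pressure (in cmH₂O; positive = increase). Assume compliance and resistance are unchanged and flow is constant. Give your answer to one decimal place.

-5.0

PIP = Vt/C + R·V̇ + PEEP (constant-flow equation of motion).
Only the resistive term changes: ΔPIP = R × ΔV̇ = 6.5 × (0.5333 − 1.3) = 6.5 × -0.7667 = -4.984 cmH2O.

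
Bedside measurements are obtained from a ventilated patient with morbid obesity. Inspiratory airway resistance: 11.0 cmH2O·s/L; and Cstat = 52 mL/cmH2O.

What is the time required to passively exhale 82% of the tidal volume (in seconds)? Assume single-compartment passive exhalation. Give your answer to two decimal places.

0.98

τ = R × C = 11.0 × 52 mL/cmH2O = 11.0 × 0.052 L/cmH2O = 0.572 s.
Exhaled fraction f = 1 − e^(−t/τ) → t = −τ·ln(1 − f) = −0.572·ln(0.18) = 0.9809 s.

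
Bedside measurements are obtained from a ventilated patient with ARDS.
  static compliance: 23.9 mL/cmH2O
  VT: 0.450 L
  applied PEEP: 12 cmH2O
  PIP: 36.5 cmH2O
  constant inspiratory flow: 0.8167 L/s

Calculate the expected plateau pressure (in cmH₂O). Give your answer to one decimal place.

30.8

Pplat = PEEP + Vt / Cstat = 12 + 450 / 23.9 = 12 + 18.828 = 30.828 cmH2O.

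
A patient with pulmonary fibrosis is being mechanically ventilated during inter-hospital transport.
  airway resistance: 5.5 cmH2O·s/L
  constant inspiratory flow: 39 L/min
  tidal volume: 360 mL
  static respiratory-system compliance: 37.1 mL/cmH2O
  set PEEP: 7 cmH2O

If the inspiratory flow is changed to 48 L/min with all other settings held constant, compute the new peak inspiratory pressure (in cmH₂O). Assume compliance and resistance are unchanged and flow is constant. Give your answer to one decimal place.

21.1

Flow: 39 L/min ÷ 60 = 0.65 L/s.
New flow: 48 L/min ÷ 60 = 0.8 L/s.
PIP = Vt/C + R·V̇ + PEEP (constant-flow equation of motion).
Only the resistive term changes: ΔPIP = R × ΔV̇ = 5.5 × (0.8 − 0.65) = 5.5 × 0.15 = 0.825 cmH2O.
Original PIP = 360/37.1 + 5.5×0.65 + 7 = 20.279 cmH2O; new PIP = 20.279 + (0.825) = 21.104 cmH2O.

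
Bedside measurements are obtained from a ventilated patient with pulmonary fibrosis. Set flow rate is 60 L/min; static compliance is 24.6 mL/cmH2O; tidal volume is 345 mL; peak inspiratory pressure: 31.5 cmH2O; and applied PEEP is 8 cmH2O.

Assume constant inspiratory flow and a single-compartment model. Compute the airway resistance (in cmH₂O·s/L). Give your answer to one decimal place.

9.5

Flow: 60 L/min ÷ 60 = 1 L/s.
Equation of motion (constant flow): PIP = Vt/C + R·V̇ + PEEP.
R·V̇ = PIP − Vt/C − PEEP = 31.5 − 345/24.6 − 8 = 31.5 − 14.024 − 8 = 9.476 cmH2O.
R = 9.476 / 1 = 9.476 cmH2O·s/L.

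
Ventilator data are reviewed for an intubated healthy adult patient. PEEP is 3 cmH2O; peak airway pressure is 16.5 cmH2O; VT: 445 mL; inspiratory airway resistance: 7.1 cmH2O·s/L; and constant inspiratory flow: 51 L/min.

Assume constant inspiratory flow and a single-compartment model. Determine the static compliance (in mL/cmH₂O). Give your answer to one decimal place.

Flow: 51 L/min ÷ 60 = 0.85 L/s.
Equation of motion (constant flow): PIP = Vt/C + R·V̇ + PEEP.
Vt/C = PIP − R·V̇ − PEEP = 16.5 − 7.1×0.85 − 3 = 16.5 − 6.035 − 3 = 7.465 cmH2O.
C = Vt / 7.465 = 445 / 7.465 = 59.612 mL/cmH2O.

59.6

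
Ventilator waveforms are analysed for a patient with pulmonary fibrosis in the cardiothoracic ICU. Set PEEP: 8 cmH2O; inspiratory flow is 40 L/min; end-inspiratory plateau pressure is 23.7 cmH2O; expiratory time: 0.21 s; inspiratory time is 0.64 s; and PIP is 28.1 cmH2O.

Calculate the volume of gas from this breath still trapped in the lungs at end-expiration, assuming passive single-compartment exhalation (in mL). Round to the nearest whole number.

Flow: 40 L/min ÷ 60 = 0.6667 L/s.
Vt = flow × Ti = 0.6667 L/s × 0.64 s × 1000 mL/L = 426.69 mL.
R = (PIP − Pplat)/V̇ = (28.1 − 23.7) / 0.6667 = 4.4/0.6667 = 6.6 cmH2O·s/L.
C = Vt/(Pplat − PEEP) = 426.69 / (23.7 − 8) = 426.69/15.7 = 27.178 mL/cmH2O.
τ = R × C = 6.6 × 0.02718 L/cmH2O = 0.1794 s.
Fraction remaining = e^(−Te/τ) = e^(−0.21/0.1794) = 0.3102.
Trapped volume = 426.69 × 0.3102 = 132.36 mL.

132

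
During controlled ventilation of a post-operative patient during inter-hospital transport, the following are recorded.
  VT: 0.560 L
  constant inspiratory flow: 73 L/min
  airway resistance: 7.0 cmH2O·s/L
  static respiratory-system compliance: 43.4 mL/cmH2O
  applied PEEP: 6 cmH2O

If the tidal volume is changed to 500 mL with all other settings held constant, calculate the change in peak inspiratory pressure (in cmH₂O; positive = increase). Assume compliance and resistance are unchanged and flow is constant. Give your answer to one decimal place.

-1.4

PIP = Vt/C + R·V̇ + PEEP (constant-flow equation of motion).
Only the elastic term changes: ΔPIP = ΔVt / C = (500 − 560) / 43.4 = -1.382 cmH2O.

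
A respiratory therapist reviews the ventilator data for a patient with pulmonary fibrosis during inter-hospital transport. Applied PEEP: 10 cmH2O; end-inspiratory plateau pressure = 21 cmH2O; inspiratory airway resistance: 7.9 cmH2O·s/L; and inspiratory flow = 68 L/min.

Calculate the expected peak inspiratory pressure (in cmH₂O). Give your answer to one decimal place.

30.0

Flow: 68 L/min ÷ 60 = 1.1333 L/s.
PIP = Pplat + Raw × flow = 21 + 7.9 × 1.1333 = 21 + 8.953 = 29.953 cmH2O.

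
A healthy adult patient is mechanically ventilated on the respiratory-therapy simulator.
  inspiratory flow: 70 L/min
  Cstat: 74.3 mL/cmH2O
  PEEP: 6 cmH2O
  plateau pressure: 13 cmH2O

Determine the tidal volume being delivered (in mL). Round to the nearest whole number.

Vt = Cstat × (Pplat − PEEP) = 74.3 × (13 − 6) = 74.3 × 7.0 = 520.1 mL.

520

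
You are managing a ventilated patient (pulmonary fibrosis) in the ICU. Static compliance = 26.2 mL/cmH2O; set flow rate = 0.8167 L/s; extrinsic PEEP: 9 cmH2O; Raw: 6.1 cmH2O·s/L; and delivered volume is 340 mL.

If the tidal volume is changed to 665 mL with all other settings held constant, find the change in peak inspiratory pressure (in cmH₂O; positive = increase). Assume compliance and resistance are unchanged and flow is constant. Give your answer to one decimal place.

PIP = Vt/C + R·V̇ + PEEP (constant-flow equation of motion).
Only the elastic term changes: ΔPIP = ΔVt / C = (665 − 340) / 26.2 = 12.405 cmH2O.

12.4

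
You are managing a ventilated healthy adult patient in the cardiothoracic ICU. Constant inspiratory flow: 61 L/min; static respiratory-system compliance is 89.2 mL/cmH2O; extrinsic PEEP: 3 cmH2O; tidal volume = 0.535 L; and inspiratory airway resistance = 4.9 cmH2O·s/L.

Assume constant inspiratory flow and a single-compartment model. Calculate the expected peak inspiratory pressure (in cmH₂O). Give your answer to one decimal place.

Flow: 61 L/min ÷ 60 = 1.0167 L/s.
Equation of motion (constant flow): PIP = Vt/C + R·V̇ + PEEP.
PIP = 535/89.2 + 4.9×1.0167 + 3 = 5.998 + 4.982 + 3 = 13.98 cmH2O.

14.0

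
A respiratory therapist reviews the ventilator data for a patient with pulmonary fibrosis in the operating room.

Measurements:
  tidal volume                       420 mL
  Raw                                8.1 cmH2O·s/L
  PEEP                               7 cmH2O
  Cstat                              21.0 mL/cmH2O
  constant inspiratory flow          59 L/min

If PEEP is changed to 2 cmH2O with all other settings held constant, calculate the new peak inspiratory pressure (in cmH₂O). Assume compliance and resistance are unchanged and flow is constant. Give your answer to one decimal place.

30.0

Flow: 59 L/min ÷ 60 = 0.9833 L/s.
PIP = Vt/C + R·V̇ + PEEP (constant-flow equation of motion).
Only the baseline term changes: ΔPIP = ΔPEEP = 2 − 7 = -5.0 cmH2O.
Original PIP = 420/21.0 + 8.1×0.9833 + 7 = 34.965 cmH2O; new PIP = 34.965 + (-5.0) = 29.965 cmH2O.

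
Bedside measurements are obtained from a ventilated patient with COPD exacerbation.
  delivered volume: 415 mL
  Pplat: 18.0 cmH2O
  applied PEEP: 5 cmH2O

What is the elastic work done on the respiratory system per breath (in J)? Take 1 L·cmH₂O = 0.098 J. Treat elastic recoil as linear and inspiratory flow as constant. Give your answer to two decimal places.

Elastic work ≈ ½ × (Pplat − PEEP) × Vt = 0.5 × (18.0 − 5) × 0.415 L = 0.5 × 13.0 × 0.415 = 2.698 L·cmH2O.
× 0.098 J/(L·cmH2O) → 0.2644 J.

0.26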